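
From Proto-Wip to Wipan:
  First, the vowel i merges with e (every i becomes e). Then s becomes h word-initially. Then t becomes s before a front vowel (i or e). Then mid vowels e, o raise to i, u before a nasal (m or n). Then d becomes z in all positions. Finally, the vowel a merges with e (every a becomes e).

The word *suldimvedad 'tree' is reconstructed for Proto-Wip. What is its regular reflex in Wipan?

Wipan: *suldimvedad > suldemvedad > huldemvedad > huldimvedad > hulzimvezaz > hulzimvezez  (by vowel merger, debuccalisation, pre-nasal raising, unconditioned shift, vowel merger)

hulzimvezez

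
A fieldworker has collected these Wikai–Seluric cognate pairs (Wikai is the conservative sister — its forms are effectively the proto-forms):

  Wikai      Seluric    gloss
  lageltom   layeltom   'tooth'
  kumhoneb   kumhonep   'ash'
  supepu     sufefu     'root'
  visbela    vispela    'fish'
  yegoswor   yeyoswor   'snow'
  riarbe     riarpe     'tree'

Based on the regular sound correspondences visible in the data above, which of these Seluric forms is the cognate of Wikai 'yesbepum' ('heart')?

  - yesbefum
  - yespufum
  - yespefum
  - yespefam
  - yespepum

visbela ~ vispela, riarbe ~ riarpe — Wikai b corresponds to Seluric p after a consonant, before a front vowel.
supepu ~ sufefu — Wikai p corresponds to Seluric f between vowels (before a back vowel).
Applying these to Wikai 'yesbepum':
  yesbepum → yespepum   (b→p after a consonant, before a front vowel)
  yespepum → yespefum   (p→f between vowels (before a back vowel))
So the Seluric cognate is 'yespefum'.

yespefum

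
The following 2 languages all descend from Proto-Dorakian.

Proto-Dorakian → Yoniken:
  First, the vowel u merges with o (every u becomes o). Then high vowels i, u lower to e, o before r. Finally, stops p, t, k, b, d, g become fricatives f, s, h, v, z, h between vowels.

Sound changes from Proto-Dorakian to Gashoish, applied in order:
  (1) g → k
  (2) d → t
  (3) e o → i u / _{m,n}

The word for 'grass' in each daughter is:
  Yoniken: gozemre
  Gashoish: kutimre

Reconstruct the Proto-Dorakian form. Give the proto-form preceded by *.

*gudemre

Position 2: Yoniken has o, Gashoish has u. Taking the neighbouring segments as reconstructed: Yoniken o could go back to *o or *u; Gashoish u can only go back to *u — the one source consistent with every daughter is *u.
Position 4: Yoniken has e, Gashoish has i. Taking the neighbouring segments as reconstructed: Yoniken e can only go back to *e; Gashoish i could go back to *e or *i — the one source consistent with every daughter is *e.
Position 1: Yoniken has g, Gashoish has k. Yoniken preserves g here (none of its changes turn any other segment into g), so the proto-segment is *g.
Verify the candidate proto-form against each daughter:
Yoniken: *gudemre > godemre > gozemre  (by vowel merger, intervocalic lenition)
Gashoish: *gudemre
  gudemre → kudemre   [unconditioned shift]
  kudemre → kutemre   [unconditioned shift]
  kutemre → kutimre   [pre-nasal raising]
  giving Gashoish kutimre.
*gudemre is the unique common source.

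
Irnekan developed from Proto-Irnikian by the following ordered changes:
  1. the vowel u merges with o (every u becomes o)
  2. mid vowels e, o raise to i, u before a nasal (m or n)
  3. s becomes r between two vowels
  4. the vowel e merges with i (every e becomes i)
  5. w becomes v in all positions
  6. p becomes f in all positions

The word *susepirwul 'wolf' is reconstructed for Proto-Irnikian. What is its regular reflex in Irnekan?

sorifirvol

Irnekan: *susepirwul
  susepirwul → sosepirwol   [vowel merger]
  sosepirwol (rule 2 does not apply)
  sosepirwol → sorepirwol   [rhotacism]
  sorepirwol → soripirwol   [vowel merger]
  soripirwol → soripirvol   [unconditioned shift]
  soripirvol → sorifirvol   [unconditioned shift]
  giving Irnekan sorifirvol.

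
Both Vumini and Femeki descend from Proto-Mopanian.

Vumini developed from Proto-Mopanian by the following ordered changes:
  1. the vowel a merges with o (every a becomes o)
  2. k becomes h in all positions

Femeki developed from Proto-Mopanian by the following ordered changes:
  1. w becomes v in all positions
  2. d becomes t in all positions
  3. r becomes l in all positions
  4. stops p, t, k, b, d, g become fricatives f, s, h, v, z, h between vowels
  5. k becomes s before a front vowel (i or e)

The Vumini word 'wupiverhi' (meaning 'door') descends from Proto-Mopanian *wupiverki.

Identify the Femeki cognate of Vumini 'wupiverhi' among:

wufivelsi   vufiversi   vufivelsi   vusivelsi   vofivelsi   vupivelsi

Femeki: *wupiverki > vupiverki > vupivelki > vufivelki > vufivelsi  (by unconditioned shift, unconditioned shift, intervocalic lenition, palatalisation)
The other candidates each miss or misapply at least one Femeki change.

vufivelsi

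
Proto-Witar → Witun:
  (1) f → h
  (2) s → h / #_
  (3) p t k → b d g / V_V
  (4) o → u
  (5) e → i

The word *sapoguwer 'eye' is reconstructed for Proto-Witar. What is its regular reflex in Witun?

habuguwir

Witun: *sapoguwer > hapoguwer > haboguwer > habuguwer > habuguwir  (by debuccalisation, intervocalic voicing, vowel merger, vowel merger)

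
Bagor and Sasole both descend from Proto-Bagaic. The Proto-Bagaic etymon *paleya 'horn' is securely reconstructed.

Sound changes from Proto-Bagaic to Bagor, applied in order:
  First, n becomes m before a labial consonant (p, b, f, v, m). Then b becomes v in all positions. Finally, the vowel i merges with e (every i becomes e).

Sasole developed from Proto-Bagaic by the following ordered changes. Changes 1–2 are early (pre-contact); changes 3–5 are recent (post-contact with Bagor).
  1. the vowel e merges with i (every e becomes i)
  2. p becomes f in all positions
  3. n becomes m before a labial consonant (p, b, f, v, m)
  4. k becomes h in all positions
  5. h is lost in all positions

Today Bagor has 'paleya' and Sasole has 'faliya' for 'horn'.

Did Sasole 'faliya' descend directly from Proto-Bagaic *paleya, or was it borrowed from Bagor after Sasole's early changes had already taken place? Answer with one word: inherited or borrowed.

inherited

If inherited, *paleya would pass through all of Sasole's changes:
Sasole: *paleya > paliya > faliya  (by vowel merger, unconditioned shift)
If borrowed from Bagor 'paleya' after the early changes, it would undergo only the recent ones:
  rule 3 (nasal place assimilation): no change (paleya)
  rule 4 (unconditioned shift): no change (paleya)
  rule 5 (h-loss): no change (paleya)
  ⇒ as a loan: paleya
Sasole 'faliya' matches the inherited outcome exactly, so it is an inherited cognate, not a loan.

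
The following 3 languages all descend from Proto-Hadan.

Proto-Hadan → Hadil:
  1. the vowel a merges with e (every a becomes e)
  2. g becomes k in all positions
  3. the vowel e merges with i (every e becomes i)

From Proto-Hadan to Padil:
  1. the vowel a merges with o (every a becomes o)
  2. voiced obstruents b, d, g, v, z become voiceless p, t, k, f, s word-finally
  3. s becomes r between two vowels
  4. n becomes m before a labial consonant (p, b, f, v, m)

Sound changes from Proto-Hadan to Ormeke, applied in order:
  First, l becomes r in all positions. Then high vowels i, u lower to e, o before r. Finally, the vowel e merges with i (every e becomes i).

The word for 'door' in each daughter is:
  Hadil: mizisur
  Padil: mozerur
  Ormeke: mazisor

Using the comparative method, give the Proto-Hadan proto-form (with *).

Position 2: Hadil has i, Padil has o, Ormeke has a. Ormeke preserves a here (none of its changes turn any other segment into a), so the proto-segment is *a.
Position 6: Hadil has u, Padil has u, Ormeke has o. Hadil preserves u here (none of its changes turn any other segment into u), so the proto-segment is *u.
Position 4: Hadil has i, Padil has e, Ormeke has i. Padil preserves e here (none of its changes turn any other segment into e), so the proto-segment is *e.
This points to *mazesur. Verify forward in each daughter:
Hadil: *mazesur
  mazesur → mezesur   [vowel merger]
  mezesur (rule 2 does not apply)
  mezesur → mizisur   [vowel merger]
  giving Hadil mizisur.
Padil: start from *mazesur.
  rule 1 (vowel merger): mazesur → mozesur
  rule 2: no change — mozesur
  rule 3 (rhotacism): mozesur → mozerur
  rule 4: no change — mozerur
  ⇒ Padil mozerur
Ormeke: start from *mazesur.
  rule 1: no change — mazesur
  rule 2 (pre-rhotic lowering): mazesur → mazesor
  rule 3 (vowel merger): mazesor → mazisor
  ⇒ Ormeke mazisor
No other proto-form is consistent with every reflex, so the reconstruction is *mazesur.

*mazesur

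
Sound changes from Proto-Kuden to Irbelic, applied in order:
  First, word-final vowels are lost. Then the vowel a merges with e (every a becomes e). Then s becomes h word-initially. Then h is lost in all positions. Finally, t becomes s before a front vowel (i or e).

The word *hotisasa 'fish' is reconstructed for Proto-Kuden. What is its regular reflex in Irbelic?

Irbelic: start from *hotisasa.
  rule 1 (apocope): hotisasa → hotisas
  rule 2 (vowel merger): hotisas → hotises
  rule 3: no change — hotises
  rule 4 (h-loss): hotises → otises
  rule 5 (palatalisation): otises → osises
  ⇒ Irbelic osises

osises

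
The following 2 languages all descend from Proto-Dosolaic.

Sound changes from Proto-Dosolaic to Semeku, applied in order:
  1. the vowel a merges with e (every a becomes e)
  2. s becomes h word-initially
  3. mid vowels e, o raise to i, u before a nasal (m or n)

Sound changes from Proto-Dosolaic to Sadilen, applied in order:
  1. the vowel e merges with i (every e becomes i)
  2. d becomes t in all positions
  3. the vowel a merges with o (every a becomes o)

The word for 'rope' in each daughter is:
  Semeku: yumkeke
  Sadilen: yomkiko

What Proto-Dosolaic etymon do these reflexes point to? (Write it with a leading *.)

Position 2: Semeku has u, Sadilen has o. Taking the neighbouring segments as reconstructed: Semeku u could go back to *o or *u; Sadilen o could go back to *a or *o — the one source consistent with every daughter is *o.
Position 7: Semeku has e, Sadilen has o. Taking the neighbouring segments as reconstructed: Semeku e could go back to *a or *e; Sadilen o could go back to *a or *o — the one source consistent with every daughter is *a.
Position 5: Semeku has e, Sadilen has i. Taking the neighbouring segments as reconstructed: Semeku e could go back to *a or *e; Sadilen i could go back to *e or *i — the one source consistent with every daughter is *e.
Continuing position by position gives *yomkeka; check it forward:
Semeku: *yomkeka
  yomkeka → yomkeke   [vowel merger]
  yomkeke (rule 2 does not apply)
  yomkeke → yumkeke   [pre-nasal raising]
  giving Semeku yumkeke.
Sadilen: *yomkeka > yomkika > yomkiko  (by vowel merger, vowel merger)
*yomkeka is the unique common source.

*yomkeka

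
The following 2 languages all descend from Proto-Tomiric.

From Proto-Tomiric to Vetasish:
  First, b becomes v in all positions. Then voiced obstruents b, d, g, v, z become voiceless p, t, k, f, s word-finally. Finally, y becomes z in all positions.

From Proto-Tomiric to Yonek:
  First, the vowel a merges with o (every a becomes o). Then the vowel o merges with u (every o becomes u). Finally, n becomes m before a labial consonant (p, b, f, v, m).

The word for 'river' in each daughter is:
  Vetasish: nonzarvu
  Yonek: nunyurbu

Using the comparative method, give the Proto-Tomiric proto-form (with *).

*nonyarbu

Position 4: Vetasish has z, Yonek has y. Yonek preserves y here (none of its changes turn any other segment into y), so the proto-segment is *y.
Position 2: Vetasish has o, Yonek has u. Vetasish preserves o here (none of its changes turn any other segment into o), so the proto-segment is *o.
Position 7: Vetasish has v, Yonek has b. Yonek preserves b here (none of its changes turn any other segment into b), so the proto-segment is *b.
Verify the candidate proto-form against each daughter:
Vetasish: *nonyarbu
  nonyarbu → nonyarvu   [unconditioned shift]
  nonyarvu (rule 2 does not apply)
  nonyarvu → nonzarvu   [unconditioned shift]
  giving Vetasish nonzarvu.
Yonek: *nonyarbu > nonyorbu > nunyurbu  (by vowel merger, vowel merger)
*nonyarbu is the unique common source.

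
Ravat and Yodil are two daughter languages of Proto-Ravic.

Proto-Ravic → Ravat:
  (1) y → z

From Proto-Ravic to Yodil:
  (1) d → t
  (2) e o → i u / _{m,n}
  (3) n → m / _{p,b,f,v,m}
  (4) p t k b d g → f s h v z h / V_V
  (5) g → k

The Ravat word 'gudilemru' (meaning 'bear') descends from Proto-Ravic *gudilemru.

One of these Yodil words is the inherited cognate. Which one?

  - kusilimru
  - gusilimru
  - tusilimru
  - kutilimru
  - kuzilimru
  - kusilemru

Yodil: *gudilemru
  gudilemru → gutilemru   [unconditioned shift]
  gutilemru → gutilimru   [pre-nasal raising]
  gutilimru (rule 3 does not apply)
  gutilimru → gusilimru   [intervocalic lenition]
  gusilimru → kusilimru   [unconditioned shift]
  giving Yodil kusilimru.

kusilimru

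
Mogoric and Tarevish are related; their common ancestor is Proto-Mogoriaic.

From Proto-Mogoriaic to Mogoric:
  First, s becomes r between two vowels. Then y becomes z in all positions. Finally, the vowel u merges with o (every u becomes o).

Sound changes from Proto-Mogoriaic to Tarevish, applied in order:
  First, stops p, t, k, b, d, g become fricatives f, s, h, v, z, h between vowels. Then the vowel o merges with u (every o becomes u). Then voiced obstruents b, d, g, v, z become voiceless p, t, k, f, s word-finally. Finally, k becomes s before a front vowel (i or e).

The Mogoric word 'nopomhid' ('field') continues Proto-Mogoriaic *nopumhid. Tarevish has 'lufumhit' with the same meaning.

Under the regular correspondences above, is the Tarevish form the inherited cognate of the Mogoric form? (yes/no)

no

Derive the expected Tarevish reflex of *nopumhid:
Tarevish: *nopumhid
  nopumhid → nofumhid   [intervocalic lenition]
  nofumhid → nufumhid   [vowel merger]
  nufumhid → nufumhit   [final devoicing]
  nufumhit (rule 4 does not apply)
  giving Tarevish nufumhit.
The regular Tarevish reflex would be 'nufumhit', but the attested form is 'lufumhit'. The correspondence is irregular, so they are not cognates (the Tarevish form has a different source).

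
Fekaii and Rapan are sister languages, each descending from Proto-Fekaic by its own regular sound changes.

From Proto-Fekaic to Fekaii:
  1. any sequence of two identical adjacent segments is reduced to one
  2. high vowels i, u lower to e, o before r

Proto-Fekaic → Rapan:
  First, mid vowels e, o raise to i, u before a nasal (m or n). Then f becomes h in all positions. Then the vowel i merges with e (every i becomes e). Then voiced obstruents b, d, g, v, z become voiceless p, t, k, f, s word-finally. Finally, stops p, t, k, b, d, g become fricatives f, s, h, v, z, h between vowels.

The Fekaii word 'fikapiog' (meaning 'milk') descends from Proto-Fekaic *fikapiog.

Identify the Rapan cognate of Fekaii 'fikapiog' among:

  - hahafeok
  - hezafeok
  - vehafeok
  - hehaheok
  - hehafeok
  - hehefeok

Rapan: *fikapiog > hikapiog > hekapeog > hekapeok > hehafeok  (by unconditioned shift, vowel merger, final devoicing, intervocalic lenition)
Only 'hehafeok' matches the regular Rapan development of *fikapiog.

hehafeok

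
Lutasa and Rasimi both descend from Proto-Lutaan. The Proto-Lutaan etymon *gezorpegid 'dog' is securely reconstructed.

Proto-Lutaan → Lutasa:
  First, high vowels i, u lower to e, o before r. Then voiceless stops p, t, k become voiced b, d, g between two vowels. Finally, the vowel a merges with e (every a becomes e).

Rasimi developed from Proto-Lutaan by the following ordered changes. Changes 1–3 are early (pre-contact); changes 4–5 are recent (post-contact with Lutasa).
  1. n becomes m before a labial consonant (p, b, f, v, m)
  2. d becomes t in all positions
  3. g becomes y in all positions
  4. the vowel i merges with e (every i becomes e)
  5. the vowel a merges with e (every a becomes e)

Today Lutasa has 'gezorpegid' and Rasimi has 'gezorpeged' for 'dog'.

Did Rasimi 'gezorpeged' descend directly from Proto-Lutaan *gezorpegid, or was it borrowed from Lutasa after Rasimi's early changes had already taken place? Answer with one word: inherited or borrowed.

If inherited, *gezorpegid would pass through all of Rasimi's changes:
Rasimi: start from *gezorpegid.
  rule 1: no change — gezorpegid
  rule 2 (unconditioned shift): gezorpegid → gezorpegit
  rule 3 (unconditioned shift): gezorpegit → yezorpeyit
  rule 4 (vowel merger): yezorpeyit → yezorpeyet
  rule 5: no change — yezorpeyet
  ⇒ Rasimi yezorpeyet
If borrowed from Lutasa 'gezorpegid' after the early changes, it would undergo only the recent ones:
  rule 4 (vowel merger): gezorpegid → gezorpeged
  rule 5 (vowel merger): no change (gezorpeged)
  ⇒ as a loan: gezorpeged
Rasimi 'gezorpeged' matches the loan outcome 'gezorpeged', not the inherited 'yezorpeyet' — it skipped the early Rasimi changes, so it was borrowed from Lutasa.

borrowed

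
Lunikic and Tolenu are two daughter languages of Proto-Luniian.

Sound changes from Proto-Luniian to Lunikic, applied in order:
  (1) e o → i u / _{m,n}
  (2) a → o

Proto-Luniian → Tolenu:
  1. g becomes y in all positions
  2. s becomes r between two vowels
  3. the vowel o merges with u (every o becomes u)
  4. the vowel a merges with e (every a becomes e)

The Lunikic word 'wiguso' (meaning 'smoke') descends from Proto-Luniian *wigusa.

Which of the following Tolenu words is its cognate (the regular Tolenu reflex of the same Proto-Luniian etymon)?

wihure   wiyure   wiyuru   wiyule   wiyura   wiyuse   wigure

wiyure

Tolenu: *wigusa > wiyusa > wiyura > wiyure  (by unconditioned shift, rhotacism, vowel merger)
The other candidates each miss or misapply at least one Tolenu change.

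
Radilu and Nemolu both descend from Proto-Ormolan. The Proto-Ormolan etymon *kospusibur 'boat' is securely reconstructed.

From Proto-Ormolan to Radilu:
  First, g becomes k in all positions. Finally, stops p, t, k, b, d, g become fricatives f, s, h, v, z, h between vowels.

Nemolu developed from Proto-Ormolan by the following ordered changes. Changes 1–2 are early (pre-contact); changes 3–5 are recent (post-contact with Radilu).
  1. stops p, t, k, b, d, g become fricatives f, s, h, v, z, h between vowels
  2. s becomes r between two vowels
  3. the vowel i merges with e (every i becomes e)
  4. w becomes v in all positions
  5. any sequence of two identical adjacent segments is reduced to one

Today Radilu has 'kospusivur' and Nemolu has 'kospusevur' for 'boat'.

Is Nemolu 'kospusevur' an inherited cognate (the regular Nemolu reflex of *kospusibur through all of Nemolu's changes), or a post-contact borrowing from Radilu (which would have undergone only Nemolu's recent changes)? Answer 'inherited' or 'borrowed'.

If inherited, *kospusibur would pass through all of Nemolu's changes:
Nemolu: *kospusibur
  kospusibur → kospusivur   [intervocalic lenition]
  kospusivur → kospurivur   [rhotacism]
  kospurivur → kospurevur   [vowel merger]
  kospurevur (rule 4 does not apply)
  kospurevur (rule 5 does not apply)
  giving Nemolu kospurevur.
If borrowed from Radilu 'kospusivur' after the early changes, it would undergo only the recent ones:
  rule 3 (vowel merger): kospusivur → kospusevur
  rule 4 (unconditioned shift): no change (kospusevur)
  rule 5 (degemination): no change (kospusevur)
  ⇒ as a loan: kospusevur
Nemolu 'kospusevur' matches the loan outcome 'kospusevur', not the inherited 'kospurevur' — it skipped the early Nemolu changes, so it was borrowed from Radilu.

borrowed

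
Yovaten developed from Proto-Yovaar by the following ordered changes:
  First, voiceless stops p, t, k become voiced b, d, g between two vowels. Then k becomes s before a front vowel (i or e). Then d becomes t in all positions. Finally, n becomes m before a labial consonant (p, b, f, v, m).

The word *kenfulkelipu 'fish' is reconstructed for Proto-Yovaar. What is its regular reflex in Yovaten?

semfulselibu

Yovaten: *kenfulkelipu > kenfulkelibu > senfulselibu > semfulselibu  (by intervocalic voicing, palatalisation, nasal place assimilation)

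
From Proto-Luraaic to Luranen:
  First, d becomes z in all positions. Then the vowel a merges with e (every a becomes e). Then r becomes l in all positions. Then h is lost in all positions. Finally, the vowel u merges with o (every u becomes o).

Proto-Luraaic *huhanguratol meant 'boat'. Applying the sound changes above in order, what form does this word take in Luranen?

Luranen: *huhanguratol > huhenguretol > huhenguletol > uenguletol > oengoletol  (by vowel merger, unconditioned shift, h-loss, vowel merger)

oengoletol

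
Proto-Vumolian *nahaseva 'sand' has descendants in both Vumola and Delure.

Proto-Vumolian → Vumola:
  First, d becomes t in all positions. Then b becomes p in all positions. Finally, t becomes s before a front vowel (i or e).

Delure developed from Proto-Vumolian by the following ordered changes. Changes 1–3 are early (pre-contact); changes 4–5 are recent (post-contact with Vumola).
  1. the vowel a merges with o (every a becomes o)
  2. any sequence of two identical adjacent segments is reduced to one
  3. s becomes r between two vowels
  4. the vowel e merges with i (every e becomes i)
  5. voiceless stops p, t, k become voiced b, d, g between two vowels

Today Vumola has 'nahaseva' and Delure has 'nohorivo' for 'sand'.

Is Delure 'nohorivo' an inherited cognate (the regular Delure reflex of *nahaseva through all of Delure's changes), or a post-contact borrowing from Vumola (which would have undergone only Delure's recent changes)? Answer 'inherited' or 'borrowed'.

If inherited, *nahaseva would pass through all of Delure's changes:
Delure: *nahaseva
  nahaseva → nohosevo   [vowel merger]
  nohosevo (rule 2 does not apply)
  nohosevo → nohorevo   [rhotacism]
  nohorevo → nohorivo   [vowel merger]
  nohorivo (rule 5 does not apply)
  giving Delure nohorivo.
If borrowed from Vumola 'nahaseva' after the early changes, it would undergo only the recent ones:
  rule 4 (vowel merger): nahaseva → nahasiva
  rule 5 (intervocalic voicing): no change (nahasiva)
  ⇒ as a loan: nahasiva
Delure 'nohorivo' matches the inherited outcome exactly, so it is an inherited cognate, not a loan.

inherited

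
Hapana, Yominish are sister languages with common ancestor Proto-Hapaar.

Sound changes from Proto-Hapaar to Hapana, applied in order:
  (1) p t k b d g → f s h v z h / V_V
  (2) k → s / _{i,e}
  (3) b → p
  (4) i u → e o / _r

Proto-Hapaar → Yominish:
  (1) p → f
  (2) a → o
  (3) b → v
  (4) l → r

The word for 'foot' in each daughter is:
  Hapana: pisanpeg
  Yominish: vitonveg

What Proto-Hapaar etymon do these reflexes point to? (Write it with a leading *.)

*bitanbeg

Position 6: Hapana has p, Yominish has v. Taking the neighbouring segments as reconstructed: Hapana p could go back to *p or *b; Yominish v could go back to *b or *v — the one source consistent with every daughter is *b.
Position 4: Hapana has a, Yominish has o. Hapana preserves a here (none of its changes turn any other segment into a), so the proto-segment is *a.
Continuing position by position gives *bitanbeg; check it forward:
Hapana: start from *bitanbeg.
  rule 1 (intervocalic lenition): bitanbeg → bisanbeg
  rule 2: no change — bisanbeg
  rule 3 (unconditioned shift): bisanbeg → pisanpeg
  rule 4: no change — pisanpeg
  ⇒ Hapana pisanpeg
Yominish: *bitanbeg > bitonbeg > vitonveg  (by vowel merger, unconditioned shift)
No other proto-form is consistent with every reflex, so the reconstruction is *bitanbeg.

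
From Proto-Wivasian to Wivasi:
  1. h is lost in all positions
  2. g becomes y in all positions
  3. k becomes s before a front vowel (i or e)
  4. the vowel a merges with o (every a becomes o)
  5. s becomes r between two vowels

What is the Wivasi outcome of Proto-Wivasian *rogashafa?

royorofo

Wivasi: *rogashafa > rogasafa > royasafa > royosofo > royorofo  (by h-loss, unconditioned shift, vowel merger, rhotacism)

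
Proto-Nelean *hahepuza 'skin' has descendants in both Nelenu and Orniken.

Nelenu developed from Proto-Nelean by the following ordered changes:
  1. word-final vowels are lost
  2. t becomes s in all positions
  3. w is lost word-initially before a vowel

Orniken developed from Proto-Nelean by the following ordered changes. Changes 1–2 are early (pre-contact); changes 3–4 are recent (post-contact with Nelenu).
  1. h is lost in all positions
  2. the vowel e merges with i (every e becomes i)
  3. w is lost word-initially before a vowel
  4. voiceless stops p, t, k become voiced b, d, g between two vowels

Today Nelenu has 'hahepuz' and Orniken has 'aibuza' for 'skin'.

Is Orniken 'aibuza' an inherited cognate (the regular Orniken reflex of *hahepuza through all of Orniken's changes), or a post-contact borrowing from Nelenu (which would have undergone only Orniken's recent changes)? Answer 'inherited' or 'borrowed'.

inherited

If inherited, *hahepuza would pass through all of Orniken's changes:
Orniken: start from *hahepuza.
  rule 1 (h-loss): hahepuza → aepuza
  rule 2 (vowel merger): aepuza → aipuza
  rule 3: no change — aipuza
  rule 4 (intervocalic voicing): aipuza → aibuza
  ⇒ Orniken aibuza
If borrowed from Nelenu 'hahepuz' after the early changes, it would undergo only the recent ones:
  rule 3 (glide loss): no change (hahepuz)
  rule 4 (intervocalic voicing): hahepuz → hahebuz
  ⇒ as a loan: hahebuz
Orniken 'aibuza' matches the inherited outcome exactly, so it is an inherited cognate, not a loan.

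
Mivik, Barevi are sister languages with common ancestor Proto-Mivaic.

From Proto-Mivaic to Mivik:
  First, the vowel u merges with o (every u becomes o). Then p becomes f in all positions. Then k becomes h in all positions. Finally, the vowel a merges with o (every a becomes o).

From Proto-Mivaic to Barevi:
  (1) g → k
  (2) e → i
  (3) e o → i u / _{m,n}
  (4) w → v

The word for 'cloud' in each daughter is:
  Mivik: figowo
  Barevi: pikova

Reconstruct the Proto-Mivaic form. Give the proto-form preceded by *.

Position 1: Mivik has f, Barevi has p. Barevi preserves p here (none of its changes turn any other segment into p), so the proto-segment is *p.
Position 3: Mivik has g, Barevi has k. Mivik preserves g here (none of its changes turn any other segment into g), so the proto-segment is *g.
Position 5: Mivik has w, Barevi has v. Mivik preserves w here (none of its changes turn any other segment into w), so the proto-segment is *w.
Verify the candidate proto-form against each daughter:
Mivik: start from *pigowa.
  rule 1: no change — pigowa
  rule 2 (unconditioned shift): pigowa → figowa
  rule 3: no change — figowa
  rule 4 (vowel merger): figowa → figowo
  ⇒ Mivik figowo
Barevi: *pigowa > pikowa > pikova  (by unconditioned shift, unconditioned shift)
*pigowa is the unique common source.

*pigowa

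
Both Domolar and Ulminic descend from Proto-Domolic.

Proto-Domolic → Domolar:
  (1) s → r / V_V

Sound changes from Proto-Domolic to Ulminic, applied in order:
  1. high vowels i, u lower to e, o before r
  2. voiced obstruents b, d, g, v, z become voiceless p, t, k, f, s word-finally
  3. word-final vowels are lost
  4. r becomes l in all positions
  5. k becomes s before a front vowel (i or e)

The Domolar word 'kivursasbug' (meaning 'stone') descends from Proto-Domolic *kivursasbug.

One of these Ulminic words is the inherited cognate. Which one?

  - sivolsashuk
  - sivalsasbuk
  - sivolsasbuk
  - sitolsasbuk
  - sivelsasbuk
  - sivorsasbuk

sivolsasbuk

Ulminic: *kivursasbug > kivorsasbug > kivorsasbuk > kivolsasbuk > sivolsasbuk  (by pre-rhotic lowering, final devoicing, unconditioned shift, palatalisation)
The other candidates each miss or misapply at least one Ulminic change.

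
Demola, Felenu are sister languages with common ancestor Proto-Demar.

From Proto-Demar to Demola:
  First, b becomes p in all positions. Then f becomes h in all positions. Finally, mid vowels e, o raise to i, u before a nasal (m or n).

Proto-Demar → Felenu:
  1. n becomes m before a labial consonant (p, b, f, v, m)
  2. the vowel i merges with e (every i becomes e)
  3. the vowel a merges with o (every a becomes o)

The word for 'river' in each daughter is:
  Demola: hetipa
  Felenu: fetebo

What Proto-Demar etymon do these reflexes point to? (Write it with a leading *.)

Position 4: Demola has i, Felenu has e. Taking the neighbouring segments as reconstructed: Demola i can only go back to *i; Felenu e could go back to *e or *i — the one source consistent with every daughter is *i.
Position 1: Demola has h, Felenu has f. Felenu preserves f here (none of its changes turn any other segment into f), so the proto-segment is *f.
This points to *fetiba. Verify forward in each daughter:
Demola: start from *fetiba.
  rule 1 (unconditioned shift): fetiba → fetipa
  rule 2 (unconditioned shift): fetipa → hetipa
  rule 3: no change — hetipa
  ⇒ Demola hetipa
Felenu: start from *fetiba.
  rule 1: no change — fetiba
  rule 2 (vowel merger): fetiba → feteba
  rule 3 (vowel merger): feteba → fetebo
  ⇒ Felenu fetebo
*fetiba is the unique common source.

*fetiba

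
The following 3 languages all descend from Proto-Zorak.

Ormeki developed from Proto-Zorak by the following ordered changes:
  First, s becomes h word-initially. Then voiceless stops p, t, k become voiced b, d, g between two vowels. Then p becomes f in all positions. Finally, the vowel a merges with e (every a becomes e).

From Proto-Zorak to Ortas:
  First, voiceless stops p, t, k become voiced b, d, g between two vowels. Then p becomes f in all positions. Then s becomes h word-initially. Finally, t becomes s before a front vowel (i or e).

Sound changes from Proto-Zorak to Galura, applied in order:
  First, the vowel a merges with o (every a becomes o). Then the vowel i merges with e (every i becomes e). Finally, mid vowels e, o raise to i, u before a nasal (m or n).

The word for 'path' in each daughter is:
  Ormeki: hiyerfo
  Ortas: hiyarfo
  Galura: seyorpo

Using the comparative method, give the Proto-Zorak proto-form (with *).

Position 4: Ormeki has e, Ortas has a, Galura has o. Ortas preserves a here (none of its changes turn any other segment into a), so the proto-segment is *a.
Position 2: Ormeki has i, Ortas has i, Galura has e. Ormeki preserves i here (none of its changes turn any other segment into i), so the proto-segment is *i.
Continuing position by position gives *siyarpo; check it forward:
Ormeki: start from *siyarpo.
  rule 1 (debuccalisation): siyarpo → hiyarpo
  rule 2: no change — hiyarpo
  rule 3 (unconditioned shift): hiyarpo → hiyarfo
  rule 4 (vowel merger): hiyarfo → hiyerfo
  ⇒ Ormeki hiyerfo
Ortas: start from *siyarpo.
  rule 1: no change — siyarpo
  rule 2 (unconditioned shift): siyarpo → siyarfo
  rule 3 (debuccalisation): siyarfo → hiyarfo
  rule 4: no change — hiyarfo
  ⇒ Ortas hiyarfo
Galura: start from *siyarpo.
  rule 1 (vowel merger): siyarpo → siyorpo
  rule 2 (vowel merger): siyorpo → seyorpo
  rule 3: no change — seyorpo
  ⇒ Galura seyorpo
Only *siyarpo yields all of Ormeki hiyerfo, Ortas hiyarfo, Galura seyorpo.

*siyarpo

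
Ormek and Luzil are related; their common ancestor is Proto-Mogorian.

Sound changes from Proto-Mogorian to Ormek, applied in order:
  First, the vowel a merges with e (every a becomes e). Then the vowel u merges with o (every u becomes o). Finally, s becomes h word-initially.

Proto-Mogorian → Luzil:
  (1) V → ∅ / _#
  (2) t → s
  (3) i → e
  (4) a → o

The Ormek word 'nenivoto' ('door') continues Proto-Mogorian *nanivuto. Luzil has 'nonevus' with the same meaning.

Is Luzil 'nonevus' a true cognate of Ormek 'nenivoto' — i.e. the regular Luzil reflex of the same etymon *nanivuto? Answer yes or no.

yes

Derive the expected Luzil reflex of *nanivuto:
Luzil: start from *nanivuto.
  rule 1 (apocope): nanivuto → nanivut
  rule 2 (unconditioned shift): nanivut → nanivus
  rule 3 (vowel merger): nanivus → nanevus
  rule 4 (vowel merger): nanevus → nonevus
  ⇒ Luzil nonevus
Luzil 'nonevus' matches the regular reflex exactly, so the pair is cognate.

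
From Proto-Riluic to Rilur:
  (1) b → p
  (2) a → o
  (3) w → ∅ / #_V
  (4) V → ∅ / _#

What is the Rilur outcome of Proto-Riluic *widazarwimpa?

idozorwimp

Rilur: *widazarwimpa
  widazarwimpa (rule 1 does not apply)
  widazarwimpa → widozorwimpo   [vowel merger]
  widozorwimpo → idozorwimpo   [glide loss]
  idozorwimpo → idozorwimp   [apocope]
  giving Rilur idozorwimp.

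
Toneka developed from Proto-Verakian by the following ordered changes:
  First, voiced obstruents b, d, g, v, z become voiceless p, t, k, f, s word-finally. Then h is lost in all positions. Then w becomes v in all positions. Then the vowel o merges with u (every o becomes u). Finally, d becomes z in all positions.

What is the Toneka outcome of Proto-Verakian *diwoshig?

zivusik

Toneka: *diwoshig > diwoshik > diwosik > divosik > divusik > zivusik  (by final devoicing, h-loss, unconditioned shift, vowel merger, unconditioned shift)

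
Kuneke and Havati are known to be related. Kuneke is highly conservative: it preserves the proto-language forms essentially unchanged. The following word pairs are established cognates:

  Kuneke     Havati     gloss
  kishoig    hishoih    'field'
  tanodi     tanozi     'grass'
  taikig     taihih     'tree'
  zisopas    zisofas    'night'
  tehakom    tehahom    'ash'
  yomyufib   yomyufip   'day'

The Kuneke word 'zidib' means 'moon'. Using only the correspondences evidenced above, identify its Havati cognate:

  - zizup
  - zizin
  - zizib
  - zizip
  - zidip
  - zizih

zizip

tanodi ~ tanozi — Kuneke d corresponds to Havati z between vowels (before a front vowel).
yomyufib ~ yomyufip — Kuneke b corresponds to Havati p word-finally.
Applying these to Kuneke 'zidib':
  zidib → zizib   (d→z between vowels (before a front vowel))
  zizib → zizip   (b→p word-finally)
So the Havati cognate is 'zizip'.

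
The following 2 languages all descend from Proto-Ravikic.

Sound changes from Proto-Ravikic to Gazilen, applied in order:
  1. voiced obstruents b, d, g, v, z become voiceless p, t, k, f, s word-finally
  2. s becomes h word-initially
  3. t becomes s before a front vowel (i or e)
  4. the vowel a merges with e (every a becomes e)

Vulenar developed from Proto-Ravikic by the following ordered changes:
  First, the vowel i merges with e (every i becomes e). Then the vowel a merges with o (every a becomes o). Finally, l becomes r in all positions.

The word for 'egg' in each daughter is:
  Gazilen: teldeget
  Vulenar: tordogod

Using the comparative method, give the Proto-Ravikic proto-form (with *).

*taldagad

Position 3: Gazilen has l, Vulenar has r. Gazilen preserves l here (none of its changes turn any other segment into l), so the proto-segment is *l.
Position 5: Gazilen has e, Vulenar has o. Taking the neighbouring segments as reconstructed: Gazilen e could go back to *a or *e; Vulenar o could go back to *a or *o — the one source consistent with every daughter is *a.
This points to *taldagad. Verify forward in each daughter:
Gazilen: start from *taldagad.
  rule 1 (final devoicing): taldagad → taldagat
  rule 2: no change — taldagat
  rule 3: no change — taldagat
  rule 4 (vowel merger): taldagat → teldeget
  ⇒ Gazilen teldeget
Vulenar: *taldagad
  taldagad (rule 1 does not apply)
  taldagad → toldogod   [vowel merger]
  toldogod → tordogod   [unconditioned shift]
  giving Vulenar tordogod.
*taldagad is the unique common source.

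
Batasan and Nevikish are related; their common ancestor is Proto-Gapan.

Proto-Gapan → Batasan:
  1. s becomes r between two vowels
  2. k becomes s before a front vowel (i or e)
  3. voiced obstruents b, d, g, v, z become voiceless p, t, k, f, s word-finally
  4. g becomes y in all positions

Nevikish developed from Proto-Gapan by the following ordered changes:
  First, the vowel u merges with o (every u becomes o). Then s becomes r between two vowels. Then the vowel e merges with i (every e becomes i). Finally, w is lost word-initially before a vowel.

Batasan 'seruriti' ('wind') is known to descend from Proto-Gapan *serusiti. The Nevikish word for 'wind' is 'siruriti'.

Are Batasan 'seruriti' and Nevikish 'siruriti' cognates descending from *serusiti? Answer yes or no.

no

Derive the expected Nevikish reflex of *serusiti:
Nevikish: *serusiti > serositi > seroriti > siroriti  (by vowel merger, rhotacism, vowel merger)
The regular Nevikish reflex would be 'siroriti', but the attested form is 'siruriti'. The correspondence is irregular, so they are not cognates (the Nevikish form has a different source).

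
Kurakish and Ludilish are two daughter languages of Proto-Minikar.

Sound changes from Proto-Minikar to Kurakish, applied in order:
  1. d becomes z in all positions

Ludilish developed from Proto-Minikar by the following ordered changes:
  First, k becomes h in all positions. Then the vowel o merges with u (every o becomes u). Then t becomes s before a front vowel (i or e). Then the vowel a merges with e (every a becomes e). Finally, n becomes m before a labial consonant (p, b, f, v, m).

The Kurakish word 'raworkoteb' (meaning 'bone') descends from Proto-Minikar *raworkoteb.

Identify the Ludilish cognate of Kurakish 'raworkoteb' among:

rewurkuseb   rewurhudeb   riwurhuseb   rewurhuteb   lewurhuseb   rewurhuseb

Ludilish: *raworkoteb
  raworkoteb → raworhoteb   [unconditioned shift]
  raworhoteb → rawurhuteb   [vowel merger]
  rawurhuteb → rawurhuseb   [palatalisation]
  rawurhuseb → rewurhuseb   [vowel merger]
  rewurhuseb (rule 5 does not apply)
  giving Ludilish rewurhuseb.
The other candidates each miss or misapply at least one Ludilish change.

rewurhuseb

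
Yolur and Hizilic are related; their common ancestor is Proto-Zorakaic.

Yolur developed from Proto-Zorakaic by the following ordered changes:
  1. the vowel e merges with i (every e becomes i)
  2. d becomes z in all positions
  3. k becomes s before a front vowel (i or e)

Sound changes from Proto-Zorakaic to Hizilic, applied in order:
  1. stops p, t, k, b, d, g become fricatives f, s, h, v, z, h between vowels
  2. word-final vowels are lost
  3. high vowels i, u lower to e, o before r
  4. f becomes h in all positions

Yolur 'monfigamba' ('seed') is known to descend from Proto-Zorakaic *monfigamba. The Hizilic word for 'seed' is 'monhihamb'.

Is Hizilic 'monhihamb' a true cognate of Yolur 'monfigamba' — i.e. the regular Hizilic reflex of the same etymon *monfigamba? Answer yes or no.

Derive the expected Hizilic reflex of *monfigamba:
Hizilic: *monfigamba
  monfigamba → monfihamba   [intervocalic lenition]
  monfihamba → monfihamb   [apocope]
  monfihamb (rule 3 does not apply)
  monfihamb → monhihamb   [unconditioned shift]
  giving Hizilic monhihamb.
Hizilic 'monhihamb' matches the regular reflex exactly, so the pair is cognate.

yes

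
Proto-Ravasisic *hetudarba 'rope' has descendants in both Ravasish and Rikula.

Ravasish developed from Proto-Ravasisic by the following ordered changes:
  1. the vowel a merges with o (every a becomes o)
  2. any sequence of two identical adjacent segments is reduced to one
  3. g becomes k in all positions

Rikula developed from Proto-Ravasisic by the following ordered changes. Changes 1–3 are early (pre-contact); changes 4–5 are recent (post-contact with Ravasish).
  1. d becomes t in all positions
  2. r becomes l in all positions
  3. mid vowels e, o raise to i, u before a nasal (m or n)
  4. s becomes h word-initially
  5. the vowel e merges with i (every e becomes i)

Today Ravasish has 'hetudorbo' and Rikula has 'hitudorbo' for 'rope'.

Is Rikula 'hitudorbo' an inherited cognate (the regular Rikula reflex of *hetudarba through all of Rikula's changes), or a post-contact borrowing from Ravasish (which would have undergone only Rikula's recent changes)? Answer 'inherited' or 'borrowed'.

borrowed

If inherited, *hetudarba would pass through all of Rikula's changes:
Rikula: start from *hetudarba.
  rule 1 (unconditioned shift): hetudarba → hetutarba
  rule 2 (unconditioned shift): hetutarba → hetutalba
  rule 3: no change — hetutalba
  rule 4: no change — hetutalba
  rule 5 (vowel merger): hetutalba → hitutalba
  ⇒ Rikula hitutalba
If borrowed from Ravasish 'hetudorbo' after the early changes, it would undergo only the recent ones:
  rule 4 (debuccalisation): no change (hetudorbo)
  rule 5 (vowel merger): hetudorbo → hitudorbo
  ⇒ as a loan: hitudorbo
Rikula 'hitudorbo' matches the loan outcome 'hitudorbo', not the inherited 'hitutalba' — it skipped the early Rikula changes, so it was borrowed from Ravasish.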